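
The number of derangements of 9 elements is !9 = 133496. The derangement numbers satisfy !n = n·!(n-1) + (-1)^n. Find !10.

!10 = 10·133496 + 1 = 1334961.

1334961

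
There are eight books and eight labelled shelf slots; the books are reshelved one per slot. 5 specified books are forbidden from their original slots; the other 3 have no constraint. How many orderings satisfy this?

Inclusion-exclusion on the 5 forbidden self-matches:
Σ_{j=0}^{5} (-1)^j C(5,j)(8-j)!
= C(5,0)·8! - C(5,1)·7! + C(5,2)·6! - C(5,3)·5! + C(5,4)·4! - C(5,5)·3!
= 40320 - 25200 + 7200 - 1200 + 120 - 6
= 21234

21234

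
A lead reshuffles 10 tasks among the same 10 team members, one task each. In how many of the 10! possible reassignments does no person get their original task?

1334961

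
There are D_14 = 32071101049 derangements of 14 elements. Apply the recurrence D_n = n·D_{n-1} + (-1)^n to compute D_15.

481066515734

D_15 = 15·32071101049 - 1 = 481066515734.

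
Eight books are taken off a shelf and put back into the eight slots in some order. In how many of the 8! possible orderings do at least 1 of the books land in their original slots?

25487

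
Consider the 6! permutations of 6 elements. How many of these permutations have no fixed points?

Use !n = (n-1)(!(n-1) + !(n-2)).
!6 = 5·(44 + 9) = 5·53 = 265

265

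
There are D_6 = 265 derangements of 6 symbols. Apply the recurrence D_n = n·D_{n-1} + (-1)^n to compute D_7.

D_7 = 7·265 - 1 = 1854.

1854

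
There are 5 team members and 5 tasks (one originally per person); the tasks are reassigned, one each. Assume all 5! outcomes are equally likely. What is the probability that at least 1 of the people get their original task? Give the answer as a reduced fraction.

19/30

Favorable outcomes: Σ_{i≥1} C(5,i)·!(5-i) = 5·9 + 10·2 + 10·1 + 5·0 + 1·1 = 76.
Total outcomes: 5! = 120.
Probability = 76/120 = 19/30.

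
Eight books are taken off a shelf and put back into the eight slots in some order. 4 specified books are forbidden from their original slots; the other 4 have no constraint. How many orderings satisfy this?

Let A_j be the event that the j-th constrained one is fixed. By inclusion-exclusion over the 4 events:
Σ_{j=0}^{4} (-1)^j C(4,j)(8-j)!
= C(4,0)·8! - C(4,1)·7! + C(4,2)·6! - C(4,3)·5! + C(4,4)·4!
= 40320 - 20160 + 4320 - 480 + 24
= 24024

24024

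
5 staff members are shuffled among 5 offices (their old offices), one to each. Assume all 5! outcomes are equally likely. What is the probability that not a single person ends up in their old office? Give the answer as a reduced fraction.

Favorable outcomes: !5 = 44.
Total outcomes: 5! = 120.
Probability = 44/120 = 11/30.

11/30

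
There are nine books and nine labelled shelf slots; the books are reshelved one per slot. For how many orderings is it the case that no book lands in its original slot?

The number of derangements of 9 is !9 = Σ_{k=0}^{9} (-1)^k·9!/k!
= 9! - 9!/1! + 9!/2! - 9!/3! + 9!/4! - 9!/5! + 9!/6! - 9!/7! + 9!/8! - 9!/9!
= 362880 - 362880 + 181440 - 60480 + 15120 - 3024 + 504 - 72 + 9 - 1
= 133496

133496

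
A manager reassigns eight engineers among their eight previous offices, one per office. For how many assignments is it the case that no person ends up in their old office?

The subfactorial !8 = [8!/e] (nearest integer).
8! = 40320, and 40320/e ≈ 14832.90, so !8 = 14833.

14833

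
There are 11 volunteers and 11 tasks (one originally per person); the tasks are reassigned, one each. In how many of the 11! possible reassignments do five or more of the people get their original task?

146114

# with exactly i fixed is C(11,i)·!(11-i); sum over i=5..11:
  i=5: C(11,5)·!6 = 462·265 = 122430
  i=6: C(11,6)·!5 = 462·44 = 20328
  i=7: C(11,7)·!4 = 330·9 = 2970
  i=8: C(11,8)·!3 = 165·2 = 330
  i=9: C(11,9)·!2 = 55·1 = 55
  i=10: C(11,10)·!1 = 11·0 = 0
  i=11: C(11,11)·!0 = 1·1 = 1
Total = 146114.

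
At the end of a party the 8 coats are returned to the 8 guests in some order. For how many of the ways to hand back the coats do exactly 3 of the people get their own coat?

Pick the 3 fixed positions: C(8,3) = 56 ways.
The other 5 form a derangement: !5 = 44.
Total: 56 × 44 = 2464.

2464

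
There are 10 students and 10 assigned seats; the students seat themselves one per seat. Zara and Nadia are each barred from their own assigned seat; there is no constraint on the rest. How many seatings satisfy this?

2943360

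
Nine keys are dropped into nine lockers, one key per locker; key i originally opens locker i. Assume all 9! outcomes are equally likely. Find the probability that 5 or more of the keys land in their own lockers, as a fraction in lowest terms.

1339/362880

Favorable outcomes: Σ_{i≥5} C(9,i)·!(9-i) = 126·9 + 84·2 + 36·1 + 9·0 + 1·1 = 1339.
Total outcomes: 9! = 362880.
Probability = 1339/362880 = 1339/362880.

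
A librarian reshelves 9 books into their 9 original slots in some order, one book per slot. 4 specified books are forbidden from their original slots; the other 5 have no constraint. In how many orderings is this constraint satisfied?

229080

Let A_j be the event that the j-th constrained one is fixed. By inclusion-exclusion over the 4 events:
Σ_{j=0}^{4} (-1)^j C(4,j)(9-j)!
= C(4,0)·9! - C(4,1)·8! + C(4,2)·7! - C(4,3)·6! + C(4,4)·5!
= 362880 - 161280 + 30240 - 2880 + 120
= 229080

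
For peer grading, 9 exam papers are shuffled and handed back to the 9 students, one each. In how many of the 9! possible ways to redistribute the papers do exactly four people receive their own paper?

5544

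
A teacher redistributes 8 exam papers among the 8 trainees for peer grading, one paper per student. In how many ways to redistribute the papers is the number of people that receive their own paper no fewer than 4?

771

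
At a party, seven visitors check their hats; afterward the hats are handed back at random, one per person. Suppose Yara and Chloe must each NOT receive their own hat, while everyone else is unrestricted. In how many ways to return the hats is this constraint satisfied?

3720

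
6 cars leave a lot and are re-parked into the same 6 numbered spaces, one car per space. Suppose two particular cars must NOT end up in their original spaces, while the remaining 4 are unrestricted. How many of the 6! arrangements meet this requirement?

504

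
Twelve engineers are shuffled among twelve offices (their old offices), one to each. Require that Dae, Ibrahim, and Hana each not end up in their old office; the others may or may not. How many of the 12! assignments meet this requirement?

369774720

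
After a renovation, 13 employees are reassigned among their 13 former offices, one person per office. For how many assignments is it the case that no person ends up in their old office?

2290792932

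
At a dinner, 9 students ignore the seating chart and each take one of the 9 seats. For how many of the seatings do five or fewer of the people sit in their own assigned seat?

Sum C(9,i)·!(9-i) for i = 0..5:
  i=0: C(9,0)·!9 = 1·133496 = 133496
  i=1: C(9,1)·!8 = 9·14833 = 133497
  i=2: C(9,2)·!7 = 36·1854 = 66744
  i=3: C(9,3)·!6 = 84·265 = 22260
  i=4: C(9,4)·!5 = 126·44 = 5544
  i=5: C(9,5)·!4 = 126·9 = 1134
Total = 362675.

362675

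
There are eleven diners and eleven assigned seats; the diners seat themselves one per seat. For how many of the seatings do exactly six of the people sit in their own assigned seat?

20328

Choose which 6 of the 11 are fixed: C(11,6) = 462.
The other 5 form a derangement: !5 = 44.
Total: 462 × 44 = 20328.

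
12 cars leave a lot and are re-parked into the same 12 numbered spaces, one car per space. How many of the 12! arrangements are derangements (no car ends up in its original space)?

Recurrence: !12 = 12·!11 + (-1)^12.
!12 = 12·14684570 + 1 = 176214841

176214841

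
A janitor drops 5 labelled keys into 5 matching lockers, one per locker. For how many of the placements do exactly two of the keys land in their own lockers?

20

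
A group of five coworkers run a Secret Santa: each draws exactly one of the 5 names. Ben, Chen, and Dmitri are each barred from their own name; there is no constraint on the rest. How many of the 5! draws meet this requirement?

Inclusion-exclusion on the 3 forbidden self-matches:
Σ_{j=0}^{3} (-1)^j C(3,j)(5-j)!
= C(3,0)·5! - C(3,1)·4! + C(3,2)·3! - C(3,3)·2!
= 120 - 72 + 18 - 2
= 64

64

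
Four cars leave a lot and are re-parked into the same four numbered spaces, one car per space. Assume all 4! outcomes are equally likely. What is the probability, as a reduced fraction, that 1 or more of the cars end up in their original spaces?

Favorable outcomes: Σ_{i≥1} C(4,i)·!(4-i) = 4·2 + 6·1 + 4·0 + 1·1 = 15.
Total outcomes: 4! = 24.
Probability = 15/24 = 5/8.

5/8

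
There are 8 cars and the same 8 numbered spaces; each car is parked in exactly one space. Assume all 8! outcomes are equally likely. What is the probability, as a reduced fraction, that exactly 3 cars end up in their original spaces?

11/180

Favorable outcomes: C(8,3)·!5 = 56·44 = 2464.
Total outcomes: 8! = 40320.
Probability = 2464/40320 = 11/180.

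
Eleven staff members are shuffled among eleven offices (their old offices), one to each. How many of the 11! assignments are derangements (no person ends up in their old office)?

14684570

Use !n = (n-1)(!(n-1) + !(n-2)).
!11 = 10·(1334961 + 133496) = 10·1468457 = 14684570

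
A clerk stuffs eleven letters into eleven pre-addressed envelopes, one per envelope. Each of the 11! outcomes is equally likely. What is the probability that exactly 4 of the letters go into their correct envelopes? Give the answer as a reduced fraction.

103/6720

Favorable outcomes: C(11,4)·!7 = 330·1854 = 611820.
Total outcomes: 11! = 39916800.
Probability = 611820/39916800 = 103/6720.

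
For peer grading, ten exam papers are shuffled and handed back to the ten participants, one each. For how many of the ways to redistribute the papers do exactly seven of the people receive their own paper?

240

Pick the 7 fixed positions: C(10,7) = 120 ways.
The other 3 form a derangement: !3 = 2.
Total: 120 × 2 = 240.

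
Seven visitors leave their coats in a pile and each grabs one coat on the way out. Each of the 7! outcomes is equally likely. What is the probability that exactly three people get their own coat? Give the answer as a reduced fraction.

Favorable outcomes: C(7,3)·!4 = 35·9 = 315.
Total outcomes: 7! = 5040.
Probability = 315/5040 = 1/16.

1/16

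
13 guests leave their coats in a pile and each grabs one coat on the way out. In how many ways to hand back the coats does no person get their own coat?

The subfactorial !13 = [13!/e] (nearest integer).
13! = 6227020800, and 6227020800/e ≈ 2290792932.07, so !13 = 2290792932.

2290792932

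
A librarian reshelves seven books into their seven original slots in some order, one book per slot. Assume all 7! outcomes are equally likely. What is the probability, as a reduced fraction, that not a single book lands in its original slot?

Favorable outcomes: !7 = 1854.
Total outcomes: 7! = 5040.
Probability = 1854/5040 = 103/280.

103/280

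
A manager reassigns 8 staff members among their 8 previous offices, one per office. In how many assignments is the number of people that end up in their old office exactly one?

Choose which one of the 8 is fixed: C(8,1) = 8.
The remaining 7 must be deranged: !7 = 1854.
Total: 8 × 1854 = 14832.

14832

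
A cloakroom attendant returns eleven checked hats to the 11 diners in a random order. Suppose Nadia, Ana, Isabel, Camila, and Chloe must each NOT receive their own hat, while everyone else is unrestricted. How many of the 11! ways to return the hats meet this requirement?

25022880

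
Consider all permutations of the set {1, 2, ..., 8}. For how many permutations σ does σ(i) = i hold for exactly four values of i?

630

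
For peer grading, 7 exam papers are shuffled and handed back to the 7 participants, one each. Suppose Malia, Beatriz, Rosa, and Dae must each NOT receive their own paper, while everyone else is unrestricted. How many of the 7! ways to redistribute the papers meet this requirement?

2790

Inclusion-exclusion on the 4 forbidden self-matches:
Σ_{j=0}^{4} (-1)^j C(4,j)(7-j)!
= C(4,0)·7! - C(4,1)·6! + C(4,2)·5! - C(4,3)·4! + C(4,4)·3!
= 5040 - 2880 + 720 - 96 + 6
= 2790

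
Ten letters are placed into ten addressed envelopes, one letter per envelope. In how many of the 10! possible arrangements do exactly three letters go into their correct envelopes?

222480

Choose which 3 of the 10 are fixed: C(10,3) = 120.
The remaining 7 must be deranged: !7 = 1854.
Total: 120 × 1854 = 222480.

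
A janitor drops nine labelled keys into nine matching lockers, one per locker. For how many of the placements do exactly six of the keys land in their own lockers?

Pick the 6 fixed positions: C(9,6) = 84 ways.
The other 3 form a derangement: !3 = 2.
Total: 84 × 2 = 168.

168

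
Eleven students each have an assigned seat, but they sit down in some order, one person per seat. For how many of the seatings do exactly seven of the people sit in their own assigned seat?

2970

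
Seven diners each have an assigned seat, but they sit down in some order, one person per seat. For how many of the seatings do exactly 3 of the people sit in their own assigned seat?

315

Choose which 3 of the 7 are fixed: C(7,3) = 35.
The other 4 form a derangement: !4 = 9.
Total: 35 × 9 = 315.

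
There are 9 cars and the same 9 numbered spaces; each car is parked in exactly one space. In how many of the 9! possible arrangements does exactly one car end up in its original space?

Choose which one of the 9 is fixed: C(9,1) = 9.
The other 8 form a derangement: !8 = 14833.
Total: 9 × 14833 = 133497.

133497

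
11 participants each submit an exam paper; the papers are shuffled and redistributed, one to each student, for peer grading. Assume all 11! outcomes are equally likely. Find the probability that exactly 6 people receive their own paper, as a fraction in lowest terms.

Favorable outcomes: C(11,6)·!5 = 462·44 = 20328.
Total outcomes: 11! = 39916800.
Probability = 20328/39916800 = 11/21600.

11/21600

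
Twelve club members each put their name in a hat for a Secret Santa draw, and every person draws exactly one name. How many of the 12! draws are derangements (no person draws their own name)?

176214841

The subfactorial !12 = [12!/e] (nearest integer).
12! = 479001600, and 479001600/e ≈ 176214840.93, so !12 = 176214841.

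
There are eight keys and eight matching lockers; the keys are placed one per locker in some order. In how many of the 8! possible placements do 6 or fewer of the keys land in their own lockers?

40319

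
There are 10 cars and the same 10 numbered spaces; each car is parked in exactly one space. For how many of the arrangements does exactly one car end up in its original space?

1334960

Choose which one of the 10 is fixed: C(10,1) = 10.
The remaining 9 must be deranged: !9 = 133496.
Total: 10 × 133496 = 1334960.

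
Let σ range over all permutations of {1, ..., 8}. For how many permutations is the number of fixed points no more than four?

40179

# with exactly i fixed is C(8,i)·!(8-i); sum over i=0..4:
  i=0: C(8,0)·!8 = 1·14833 = 14833
  i=1: C(8,1)·!7 = 8·1854 = 14832
  i=2: C(8,2)·!6 = 28·265 = 7420
  i=3: C(8,3)·!5 = 56·44 = 2464
  i=4: C(8,4)·!4 = 70·9 = 630
Total = 40179.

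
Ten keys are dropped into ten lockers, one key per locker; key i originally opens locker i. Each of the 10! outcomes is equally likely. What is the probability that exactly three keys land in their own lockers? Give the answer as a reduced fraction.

Favorable outcomes: C(10,3)·!7 = 120·1854 = 222480.
Total outcomes: 10! = 3628800.
Probability = 222480/3628800 = 103/1680.

103/1680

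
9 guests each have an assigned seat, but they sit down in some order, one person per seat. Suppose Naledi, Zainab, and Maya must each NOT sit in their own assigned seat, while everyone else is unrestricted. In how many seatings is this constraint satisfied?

256320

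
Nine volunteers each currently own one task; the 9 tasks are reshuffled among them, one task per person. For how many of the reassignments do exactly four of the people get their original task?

Choose which 4 of the 9 are fixed: C(9,4) = 126.
The remaining 5 must be deranged: !5 = 44.
Total: 126 × 44 = 5544.

5544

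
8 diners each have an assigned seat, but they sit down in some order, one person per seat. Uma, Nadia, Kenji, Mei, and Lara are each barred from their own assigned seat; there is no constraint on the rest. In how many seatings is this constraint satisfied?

21234

Let A_j be the event that the j-th constrained one is fixed. By inclusion-exclusion over the 5 events:
Σ_{j=0}^{5} (-1)^j C(5,j)(8-j)!
= C(5,0)·8! - C(5,1)·7! + C(5,2)·6! - C(5,3)·5! + C(5,4)·4! - C(5,5)·3!
= 40320 - 25200 + 7200 - 1200 + 120 - 6
= 21234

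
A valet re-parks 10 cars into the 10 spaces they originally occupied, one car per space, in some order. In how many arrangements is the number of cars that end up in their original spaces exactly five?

Choose which 5 of the 10 are fixed: C(10,5) = 252.
The remaining 5 must be deranged: !5 = 44.
Total: 252 × 44 = 11088.

11088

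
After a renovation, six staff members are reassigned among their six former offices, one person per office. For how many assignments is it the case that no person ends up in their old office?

Use !n = n·!(n-1) + (-1)^n.
!6 = 6·44 + 1 = 265

265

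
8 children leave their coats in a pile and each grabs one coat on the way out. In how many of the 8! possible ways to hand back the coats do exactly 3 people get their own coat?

2464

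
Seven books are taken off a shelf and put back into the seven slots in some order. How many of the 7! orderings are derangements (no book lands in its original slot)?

Use !n = n·!(n-1) + (-1)^n.
!7 = 7·265 - 1 = 1854

1854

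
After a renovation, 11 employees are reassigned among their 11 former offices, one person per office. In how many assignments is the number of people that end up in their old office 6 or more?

Sum C(11,i)·!(11-i) for i = 6..11:
  i=6: C(11,6)·!5 = 462·44 = 20328
  i=7: C(11,7)·!4 = 330·9 = 2970
  i=8: C(11,8)·!3 = 165·2 = 330
  i=9: C(11,9)·!2 = 55·1 = 55
  i=10: C(11,10)·!1 = 11·0 = 0
  i=11: C(11,11)·!0 = 1·1 = 1
Total = 23684.

23684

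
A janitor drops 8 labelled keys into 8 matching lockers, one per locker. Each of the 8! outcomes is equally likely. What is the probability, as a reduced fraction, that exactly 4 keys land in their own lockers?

1/64

Favorable outcomes: C(8,4)·!4 = 70·9 = 630.
Total outcomes: 8! = 40320.
Probability = 630/40320 = 1/64.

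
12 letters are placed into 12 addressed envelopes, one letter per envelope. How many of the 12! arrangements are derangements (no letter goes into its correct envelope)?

176214841

!12 = 12! · Σ_{k=0}^{12} (-1)^k/k!
= 12! - 12!/1! + 12!/2! - 12!/3! + 12!/4! - 12!/5! + 12!/6! - 12!/7! + 12!/8! - 12!/9! + 12!/10! - 12!/11! + 12!/12!
= 479001600 - 479001600 + 239500800 - 79833600 + 19958400 - 3991680 + 665280 - 95040 + 11880 - 1320 + 132 - 12 + 1
= 176214841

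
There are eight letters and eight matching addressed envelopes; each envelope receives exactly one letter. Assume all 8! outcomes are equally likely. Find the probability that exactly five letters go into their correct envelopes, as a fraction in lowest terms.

Favorable outcomes: C(8,5)·!3 = 56·2 = 112.
Total outcomes: 8! = 40320.
Probability = 112/40320 = 1/360.

1/360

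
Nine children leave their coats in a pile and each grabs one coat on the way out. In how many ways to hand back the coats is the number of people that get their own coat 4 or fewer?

361541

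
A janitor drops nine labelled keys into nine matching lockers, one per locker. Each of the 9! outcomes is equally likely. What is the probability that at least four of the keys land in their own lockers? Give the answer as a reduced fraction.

Favorable outcomes: Σ_{i≥4} C(9,i)·!(9-i) = 126·44 + 126·9 + 84·2 + 36·1 + 9·0 + 1·1 = 6883.
Total outcomes: 9! = 362880.
Probability = 6883/362880 = 6883/362880.

6883/362880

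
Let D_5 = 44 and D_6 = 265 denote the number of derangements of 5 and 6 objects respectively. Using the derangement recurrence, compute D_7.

D_7 = (7-1)·(D_6 + D_5) = 6·(265 + 44) = 6·309 = 1854.

1854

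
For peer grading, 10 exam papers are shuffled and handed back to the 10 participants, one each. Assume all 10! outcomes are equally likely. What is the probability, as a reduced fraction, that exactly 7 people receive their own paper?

Favorable outcomes: C(10,7)·!3 = 120·2 = 240.
Total outcomes: 10! = 3628800.
Probability = 240/3628800 = 1/15120.

1/15120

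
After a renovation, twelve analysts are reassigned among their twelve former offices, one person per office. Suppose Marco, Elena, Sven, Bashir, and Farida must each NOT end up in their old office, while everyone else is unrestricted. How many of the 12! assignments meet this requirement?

312273360

Let A_j be the event that the j-th constrained one is fixed. By inclusion-exclusion over the 5 events:
Σ_{j=0}^{5} (-1)^j C(5,j)(12-j)!
= C(5,0)·12! - C(5,1)·11! + C(5,2)·10! - C(5,3)·9! + C(5,4)·8! - C(5,5)·7!
= 479001600 - 199584000 + 36288000 - 3628800 + 201600 - 5040
= 312273360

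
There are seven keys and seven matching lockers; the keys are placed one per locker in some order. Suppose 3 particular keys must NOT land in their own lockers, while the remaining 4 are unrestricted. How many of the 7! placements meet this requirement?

3216

Let A_j be the event that the j-th constrained one is fixed. By inclusion-exclusion over the 3 events:
Σ_{j=0}^{3} (-1)^j C(3,j)(7-j)!
= C(3,0)·7! - C(3,1)·6! + C(3,2)·5! - C(3,3)·4!
= 5040 - 2160 + 360 - 24
= 3216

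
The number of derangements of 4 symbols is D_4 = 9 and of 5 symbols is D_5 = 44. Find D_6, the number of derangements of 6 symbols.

D_6 = (6-1)·(D_5 + D_4) = 5·(44 + 9) = 5·53 = 265.

265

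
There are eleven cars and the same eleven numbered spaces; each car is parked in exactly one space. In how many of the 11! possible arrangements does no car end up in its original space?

14684570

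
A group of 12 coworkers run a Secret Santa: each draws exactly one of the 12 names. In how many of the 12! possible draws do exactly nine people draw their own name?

Choose which 9 of the 12 are fixed: C(12,9) = 220.
The remaining 3 must be deranged: !3 = 2.
Total: 220 × 2 = 440.

440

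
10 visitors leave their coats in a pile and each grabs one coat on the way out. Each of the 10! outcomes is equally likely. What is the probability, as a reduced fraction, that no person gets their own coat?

16481/44800

Favorable outcomes: !10 = 1334961.
Total outcomes: 10! = 3628800.
Probability = 1334961/3628800 = 16481/44800.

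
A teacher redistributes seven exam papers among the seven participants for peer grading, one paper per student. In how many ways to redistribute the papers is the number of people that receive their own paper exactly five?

21

Choose which 5 of the 7 are fixed: C(7,5) = 21.
The remaining 2 must be deranged: !2 = 1.
Total: 21 × 1 = 21.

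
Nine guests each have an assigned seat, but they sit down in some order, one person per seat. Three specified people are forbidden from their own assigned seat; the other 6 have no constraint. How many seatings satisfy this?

256320

Inclusion-exclusion on the 3 forbidden self-matches:
Σ_{j=0}^{3} (-1)^j C(3,j)(9-j)!
= C(3,0)·9! - C(3,1)·8! + C(3,2)·7! - C(3,3)·6!
= 362880 - 120960 + 15120 - 720
= 256320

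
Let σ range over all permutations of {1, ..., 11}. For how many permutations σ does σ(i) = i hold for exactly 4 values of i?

Choose which 4 of the 11 are fixed: C(11,4) = 330.
The other 7 form a derangement: !7 = 1854.
Total: 330 × 1854 = 611820.

611820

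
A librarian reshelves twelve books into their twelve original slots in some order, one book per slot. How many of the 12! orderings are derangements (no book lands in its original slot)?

176214841

!12 = 12! · Σ_{k=0}^{12} (-1)^k/k!
= 12! - 12!/1! + 12!/2! - 12!/3! + 12!/4! - 12!/5! + 12!/6! - 12!/7! + 12!/8! - 12!/9! + 12!/10! - 12!/11! + 12!/12!
= 479001600 - 479001600 + 239500800 - 79833600 + 19958400 - 3991680 + 665280 - 95040 + 11880 - 1320 + 132 - 12 + 1
= 176214841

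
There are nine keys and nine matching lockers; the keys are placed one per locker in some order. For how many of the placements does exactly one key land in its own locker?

Pick the single fixed position: C(9,1) = 9 ways.
The remaining 8 must be deranged: !8 = 14833.
Total: 9 × 14833 = 133497.

133497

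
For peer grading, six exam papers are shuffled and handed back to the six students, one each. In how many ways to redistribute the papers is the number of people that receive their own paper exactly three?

40

Pick the 3 fixed positions: C(6,3) = 20 ways.
The other 3 form a derangement: !3 = 2.
Total: 20 × 2 = 40.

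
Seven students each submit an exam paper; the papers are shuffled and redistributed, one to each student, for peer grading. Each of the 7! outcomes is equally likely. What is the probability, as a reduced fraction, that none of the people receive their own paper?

103/280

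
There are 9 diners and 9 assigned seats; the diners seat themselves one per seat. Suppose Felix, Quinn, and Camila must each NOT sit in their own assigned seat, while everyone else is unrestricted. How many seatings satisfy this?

256320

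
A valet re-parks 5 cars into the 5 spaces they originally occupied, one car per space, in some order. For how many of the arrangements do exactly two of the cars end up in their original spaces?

20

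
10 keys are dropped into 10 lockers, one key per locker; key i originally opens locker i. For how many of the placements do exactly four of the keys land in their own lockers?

Choose which 4 of the 10 are fixed: C(10,4) = 210.
The other 6 form a derangement: !6 = 265.
Total: 210 × 265 = 55650.

55650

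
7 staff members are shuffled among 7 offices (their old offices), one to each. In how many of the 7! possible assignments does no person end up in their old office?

1854

Recurrence: !7 = 6·(!6 + !5).
!7 = 6·(265 + 44) = 6·309 = 1854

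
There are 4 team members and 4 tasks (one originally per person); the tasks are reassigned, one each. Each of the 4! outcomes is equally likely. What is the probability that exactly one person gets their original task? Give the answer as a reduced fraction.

Favorable outcomes: C(4,1)·!3 = 4·2 = 8.
Total outcomes: 4! = 24.
Probability = 8/24 = 1/3.

1/3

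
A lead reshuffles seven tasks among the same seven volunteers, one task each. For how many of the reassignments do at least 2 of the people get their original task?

Sum C(7,i)·!(7-i) for i = 2..7:
  i=2: C(7,2)·!5 = 21·44 = 924
  i=3: C(7,3)·!4 = 35·9 = 315
  i=4: C(7,4)·!3 = 35·2 = 70
  i=5: C(7,5)·!2 = 21·1 = 21
  i=6: C(7,6)·!1 = 7·0 = 0
  i=7: C(7,7)·!0 = 1·1 = 1
Total = 1331.

1331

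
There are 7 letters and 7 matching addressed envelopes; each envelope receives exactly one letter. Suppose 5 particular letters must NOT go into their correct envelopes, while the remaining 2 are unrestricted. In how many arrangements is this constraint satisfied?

Let A_j be the event that the j-th constrained one is fixed. By inclusion-exclusion over the 5 events:
Σ_{j=0}^{5} (-1)^j C(5,j)(7-j)!
= C(5,0)·7! - C(5,1)·6! + C(5,2)·5! - C(5,3)·4! + C(5,4)·3! - C(5,5)·2!
= 5040 - 3600 + 1200 - 240 + 30 - 2
= 2428

2428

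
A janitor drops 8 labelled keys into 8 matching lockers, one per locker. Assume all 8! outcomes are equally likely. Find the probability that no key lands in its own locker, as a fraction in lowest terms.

Favorable outcomes: !8 = 14833.
Total outcomes: 8! = 40320.
Probability = 14833/40320 = 2119/5760.

2119/5760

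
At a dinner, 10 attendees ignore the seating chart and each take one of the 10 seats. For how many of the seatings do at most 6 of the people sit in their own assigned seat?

# with exactly i fixed is C(10,i)·!(10-i); sum over i=0..6:
  i=0: C(10,0)·!10 = 1·1334961 = 1334961
  i=1: C(10,1)·!9 = 10·133496 = 1334960
  i=2: C(10,2)·!8 = 45·14833 = 667485
  i=3: C(10,3)·!7 = 120·1854 = 222480
  i=4: C(10,4)·!6 = 210·265 = 55650
  i=5: C(10,5)·!5 = 252·44 = 11088
  i=6: C(10,6)·!4 = 210·9 = 1890
Total = 3628514.

3628514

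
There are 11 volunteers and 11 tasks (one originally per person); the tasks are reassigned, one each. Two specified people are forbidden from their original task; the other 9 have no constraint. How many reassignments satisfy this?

Let A_j be the event that the j-th constrained one is fixed. By inclusion-exclusion over the 2 events:
Σ_{j=0}^{2} (-1)^j C(2,j)(11-j)!
= C(2,0)·11! - C(2,1)·10! + C(2,2)·9!
= 39916800 - 7257600 + 362880
= 33022080

33022080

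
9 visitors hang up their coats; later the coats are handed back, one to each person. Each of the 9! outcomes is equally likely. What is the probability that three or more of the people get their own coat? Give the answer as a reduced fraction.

29143/362880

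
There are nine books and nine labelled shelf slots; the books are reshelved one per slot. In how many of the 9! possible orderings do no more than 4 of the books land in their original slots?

# with exactly i fixed is C(9,i)·!(9-i); sum over i=0..4:
  i=0: C(9,0)·!9 = 1·133496 = 133496
  i=1: C(9,1)·!8 = 9·14833 = 133497
  i=2: C(9,2)·!7 = 36·1854 = 66744
  i=3: C(9,3)·!6 = 84·265 = 22260
  i=4: C(9,4)·!5 = 126·44 = 5544
Total = 361541.

361541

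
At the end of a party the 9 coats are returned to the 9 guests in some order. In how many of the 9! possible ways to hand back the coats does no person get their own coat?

133496

!9 = 9! · Σ_{k=0}^{9} (-1)^k/k!
= 9! - 9!/1! + 9!/2! - 9!/3! + 9!/4! - 9!/5! + 9!/6! - 9!/7! + 9!/8! - 9!/9!
= 362880 - 362880 + 181440 - 60480 + 15120 - 3024 + 504 - 72 + 9 - 1
= 133496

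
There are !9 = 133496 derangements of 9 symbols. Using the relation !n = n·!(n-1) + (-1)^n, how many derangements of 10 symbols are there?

1334961

!10 = 10·133496 + 1 = 1334961.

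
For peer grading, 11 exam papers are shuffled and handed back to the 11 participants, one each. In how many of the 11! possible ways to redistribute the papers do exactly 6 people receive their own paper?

20328

Choose which 6 of the 11 are fixed: C(11,6) = 462.
The other 5 form a derangement: !5 = 44.
Total: 462 × 44 = 20328.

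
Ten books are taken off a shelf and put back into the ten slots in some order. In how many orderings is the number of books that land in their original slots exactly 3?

222480

Pick the 3 fixed positions: C(10,3) = 120 ways.
The remaining 7 must be deranged: !7 = 1854.
Total: 120 × 1854 = 222480.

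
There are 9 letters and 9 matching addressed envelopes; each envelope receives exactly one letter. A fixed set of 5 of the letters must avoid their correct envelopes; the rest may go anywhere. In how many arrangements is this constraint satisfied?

205056

Let A_j be the event that the j-th constrained one is fixed. By inclusion-exclusion over the 5 events:
Σ_{j=0}^{5} (-1)^j C(5,j)(9-j)!
= C(5,0)·9! - C(5,1)·8! + C(5,2)·7! - C(5,3)·6! + C(5,4)·5! - C(5,5)·4!
= 362880 - 201600 + 50400 - 7200 + 600 - 24
= 205056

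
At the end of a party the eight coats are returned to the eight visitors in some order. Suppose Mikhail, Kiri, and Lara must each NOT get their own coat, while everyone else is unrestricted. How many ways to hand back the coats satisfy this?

27240

Inclusion-exclusion on the 3 forbidden self-matches:
Σ_{j=0}^{3} (-1)^j C(3,j)(8-j)!
= C(3,0)·8! - C(3,1)·7! + C(3,2)·6! - C(3,3)·5!
= 40320 - 15120 + 2160 - 120
= 27240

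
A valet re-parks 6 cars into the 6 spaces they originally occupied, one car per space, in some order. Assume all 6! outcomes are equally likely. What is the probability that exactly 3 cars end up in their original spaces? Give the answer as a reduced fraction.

Favorable outcomes: C(6,3)·!3 = 20·2 = 40.
Total outcomes: 6! = 720.
Probability = 40/720 = 1/18.

1/18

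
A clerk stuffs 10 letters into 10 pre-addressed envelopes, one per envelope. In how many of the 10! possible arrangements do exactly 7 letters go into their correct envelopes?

240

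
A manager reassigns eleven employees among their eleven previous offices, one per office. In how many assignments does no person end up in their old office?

Recurrence: !11 = 11·!10 + (-1)^11.
!11 = 11·1334961 - 1 = 14684570

14684570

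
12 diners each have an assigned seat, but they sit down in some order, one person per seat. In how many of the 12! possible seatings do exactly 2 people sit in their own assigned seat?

Pick the 2 fixed positions: C(12,2) = 66 ways.
The remaining 10 must be deranged: !10 = 1334961.
Total: 66 × 1334961 = 88107426.

88107426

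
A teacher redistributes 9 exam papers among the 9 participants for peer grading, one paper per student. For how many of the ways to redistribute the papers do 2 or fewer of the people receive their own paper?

Sum C(9,i)·!(9-i) for i = 0..2:
  i=0: C(9,0)·!9 = 1·133496 = 133496
  i=1: C(9,1)·!8 = 9·14833 = 133497
  i=2: C(9,2)·!7 = 36·1854 = 66744
Total = 333737.

333737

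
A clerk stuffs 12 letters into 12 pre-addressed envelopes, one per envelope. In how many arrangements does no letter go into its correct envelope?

Recurrence: !12 = 12·!11 + (-1)^12.
!12 = 12·14684570 + 1 = 176214841

176214841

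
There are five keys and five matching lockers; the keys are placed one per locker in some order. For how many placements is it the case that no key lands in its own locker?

Recurrence: !5 = 5·!4 + (-1)^5.
!5 = 5·9 - 1 = 44

44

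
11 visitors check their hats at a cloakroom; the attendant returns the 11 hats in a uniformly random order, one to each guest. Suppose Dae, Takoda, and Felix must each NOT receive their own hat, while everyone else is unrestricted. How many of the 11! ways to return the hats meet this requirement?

30078720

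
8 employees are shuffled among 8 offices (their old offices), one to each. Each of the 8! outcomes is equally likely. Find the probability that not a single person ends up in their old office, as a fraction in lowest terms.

Favorable outcomes: !8 = 14833.
Total outcomes: 8! = 40320.
Probability = 14833/40320 = 2119/5760.

2119/5760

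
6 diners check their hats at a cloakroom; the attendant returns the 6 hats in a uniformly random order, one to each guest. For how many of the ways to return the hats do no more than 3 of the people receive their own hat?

704

# with exactly i fixed is C(6,i)·!(6-i); sum over i=0..3:
  i=0: C(6,0)·!6 = 1·265 = 265
  i=1: C(6,1)·!5 = 6·44 = 264
  i=2: C(6,2)·!4 = 15·9 = 135
  i=3: C(6,3)·!3 = 20·2 = 40
Total = 704.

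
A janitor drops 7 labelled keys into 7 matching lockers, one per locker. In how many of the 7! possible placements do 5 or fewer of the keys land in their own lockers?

5039

# with exactly i fixed is C(7,i)·!(7-i); sum over i=0..5:
  i=0: C(7,0)·!7 = 1·1854 = 1854
  i=1: C(7,1)·!6 = 7·265 = 1855
  i=2: C(7,2)·!5 = 21·44 = 924
  i=3: C(7,3)·!4 = 35·9 = 315
  i=4: C(7,4)·!3 = 35·2 = 70
  i=5: C(7,5)·!2 = 21·1 = 21
Total = 5039.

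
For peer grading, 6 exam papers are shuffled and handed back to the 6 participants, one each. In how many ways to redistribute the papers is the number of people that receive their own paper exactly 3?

40

Pick the 3 fixed positions: C(6,3) = 20 ways.
The remaining 3 must be deranged: !3 = 2.
Total: 20 × 2 = 40.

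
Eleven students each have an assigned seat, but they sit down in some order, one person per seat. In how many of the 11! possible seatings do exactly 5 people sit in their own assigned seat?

Choose which 5 of the 11 are fixed: C(11,5) = 462.
The other 6 form a derangement: !6 = 265.
Total: 462 × 265 = 122430.

122430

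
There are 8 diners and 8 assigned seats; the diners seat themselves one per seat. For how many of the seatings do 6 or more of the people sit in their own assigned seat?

Sum C(8,i)·!(8-i) for i = 6..8:
  i=6: C(8,6)·!2 = 28·1 = 28
  i=7: C(8,7)·!1 = 8·0 = 0
  i=8: C(8,8)·!0 = 1·1 = 1
Total = 29.

29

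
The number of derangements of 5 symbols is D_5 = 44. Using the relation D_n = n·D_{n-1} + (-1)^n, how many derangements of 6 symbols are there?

265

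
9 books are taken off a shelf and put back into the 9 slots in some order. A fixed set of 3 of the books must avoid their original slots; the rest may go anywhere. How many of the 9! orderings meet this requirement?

Inclusion-exclusion on the 3 forbidden self-matches:
Σ_{j=0}^{3} (-1)^j C(3,j)(9-j)!
= C(3,0)·9! - C(3,1)·8! + C(3,2)·7! - C(3,3)·6!
= 362880 - 120960 + 15120 - 720
= 256320

256320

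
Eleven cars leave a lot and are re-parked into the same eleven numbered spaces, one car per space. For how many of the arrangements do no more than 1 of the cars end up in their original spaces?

29369141

Sum C(11,i)·!(11-i) for i = 0..1:
  i=0: C(11,0)·!11 = 1·14684570 = 14684570
  i=1: C(11,1)·!10 = 11·1334961 = 14684571
Total = 29369141.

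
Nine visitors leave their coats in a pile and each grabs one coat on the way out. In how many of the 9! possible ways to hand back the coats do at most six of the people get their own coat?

362843

# with exactly i fixed is C(9,i)·!(9-i); sum over i=0..6:
  i=0: C(9,0)·!9 = 1·133496 = 133496
  i=1: C(9,1)·!8 = 9·14833 = 133497
  i=2: C(9,2)·!7 = 36·1854 = 66744
  i=3: C(9,3)·!6 = 84·265 = 22260
  i=4: C(9,4)·!5 = 126·44 = 5544
  i=5: C(9,5)·!4 = 126·9 = 1134
  i=6: C(9,6)·!3 = 84·2 = 168
Total = 362843.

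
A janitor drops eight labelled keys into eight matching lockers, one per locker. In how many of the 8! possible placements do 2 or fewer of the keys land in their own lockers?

37085

# with exactly i fixed is C(8,i)·!(8-i); sum over i=0..2:
  i=0: C(8,0)·!8 = 1·14833 = 14833
  i=1: C(8,1)·!7 = 8·1854 = 14832
  i=2: C(8,2)·!6 = 28·265 = 7420
Total = 37085.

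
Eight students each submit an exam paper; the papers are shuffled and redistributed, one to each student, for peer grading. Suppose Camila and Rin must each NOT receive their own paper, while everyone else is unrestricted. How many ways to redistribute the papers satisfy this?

Let A_j be the event that the j-th constrained one is fixed. By inclusion-exclusion over the 2 events:
Σ_{j=0}^{2} (-1)^j C(2,j)(8-j)!
= C(2,0)·8! - C(2,1)·7! + C(2,2)·6!
= 40320 - 10080 + 720
= 30960

30960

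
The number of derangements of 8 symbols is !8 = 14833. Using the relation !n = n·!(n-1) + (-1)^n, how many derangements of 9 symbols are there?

133496

!9 = 9·14833 - 1 = 133496.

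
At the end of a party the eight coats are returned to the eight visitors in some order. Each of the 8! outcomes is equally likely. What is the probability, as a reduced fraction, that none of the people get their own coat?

Favorable outcomes: !8 = 14833.
Total outcomes: 8! = 40320.
Probability = 14833/40320 = 2119/5760.

2119/5760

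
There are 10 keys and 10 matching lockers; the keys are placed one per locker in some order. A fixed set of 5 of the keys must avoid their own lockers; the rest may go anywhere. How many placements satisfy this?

2170680

Inclusion-exclusion on the 5 forbidden self-matches:
Σ_{j=0}^{5} (-1)^j C(5,j)(10-j)!
= C(5,0)·10! - C(5,1)·9! + C(5,2)·8! - C(5,3)·7! + C(5,4)·6! - C(5,5)·5!
= 3628800 - 1814400 + 403200 - 50400 + 3600 - 120
= 2170680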